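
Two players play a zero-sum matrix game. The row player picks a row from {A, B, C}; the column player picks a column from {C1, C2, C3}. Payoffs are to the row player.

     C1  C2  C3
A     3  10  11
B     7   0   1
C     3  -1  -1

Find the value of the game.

5

Row minima: A → 3, B → 0, C → -1; maximin = 3.
Column maxima: C1 → 7, C2 → 10, C3 → 11; minimax = 7.
3 ≠ 7, so there is no saddle point; optimal play is mixed.
C is strictly dominated by B, so the row player never plays it.
With C eliminated, C3 is strictly dominated by C2 (it gives the row player strictly more in every remaining row), so the column player never plays it.
On the remaining 2×2 (A, B vs C1, C2):
Let the row player play A with probability p. Expected payoff against C1: 3p + 7(1−p) = −4p + 7; against C2: 10p + 0(1−p) = 10p.
Setting these equal: −4p + 7 = 10p ⇒ −14p = -7 ⇒ p = 1/2, and the value is (-4)·(1/2) + 7 = 5.
For the column player: with q = P(C1), equating A's and B's payoffs gives −7q + 10 = 7q ⇒ q = 5/7.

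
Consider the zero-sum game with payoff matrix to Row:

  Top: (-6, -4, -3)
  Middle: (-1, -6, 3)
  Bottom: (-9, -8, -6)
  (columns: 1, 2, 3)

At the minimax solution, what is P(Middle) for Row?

2/7

Row minima: Top → -6, Middle → -6, Bottom → -9; maximin = -6.
Column maxima: 1 → -1, 2 → -4, 3 → 3; minimax = -4.
-6 ≠ -4, so there is no saddle point; optimal play is mixed.
Bottom is strictly dominated by Top, so Row never plays it.
3 is strictly dominated by 1 (it gives Row strictly more in every row), so Column never plays it.
On the remaining 2×2 (Top, Middle vs 1, 2):
Let Row play Top with probability p. Expected payoff against 1: (-6)p + (-1)(1−p) = −5p − 1; against 2: (-4)p + (-6)(1−p) = 2p − 6.
Setting these equal: −5p − 1 = 2p − 6 ⇒ −7p = -5 ⇒ p = 5/7, and the value is (-5)·(5/7) − 1 = -32/7.
For Column: with q = P(1), equating Top's and Middle's payoffs gives −2q − 4 = 5q − 6 ⇒ q = 2/7.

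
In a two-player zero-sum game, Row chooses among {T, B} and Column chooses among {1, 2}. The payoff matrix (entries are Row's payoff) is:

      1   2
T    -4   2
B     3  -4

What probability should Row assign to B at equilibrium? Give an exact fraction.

6/13

Row minima: T → -4, B → -4; maximin = -4.
Column maxima: 1 → 3, 2 → 2; minimax = 2.
-4 ≠ 2, so there is no saddle point; optimal play is mixed.
Let Row play T with probability p. Expected payoff against 1: (-4)p + 3(1−p) = −7p + 3; against 2: 2p + (-4)(1−p) = 6p − 4.
Setting these equal: −7p + 3 = 6p − 4 ⇒ −13p = -7 ⇒ p = 7/13, and the value is (-7)·(7/13) + 3 = -10/13.
For Column: with q = P(1), equating T's and B's payoffs gives −6q + 2 = 7q − 4 ⇒ q = 6/13.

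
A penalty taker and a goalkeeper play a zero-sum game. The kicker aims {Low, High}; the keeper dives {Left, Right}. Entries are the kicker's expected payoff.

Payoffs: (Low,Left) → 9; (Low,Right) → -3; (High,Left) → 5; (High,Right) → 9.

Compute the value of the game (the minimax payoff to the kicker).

6

Row minima: Low → -3, High → 5; maximin = 5.
Column maxima: Left → 9, Right → 9; minimax = 9.
5 ≠ 9, so there is no saddle point; optimal play is mixed.
Let the kicker play Low with probability p. Expected payoff against Left: 9p + 5(1−p) = 4p + 5; against Right: (-3)p + 9(1−p) = −12p + 9.
Setting these equal: 4p + 5 = −12p + 9 ⇒ 16p = 4 ⇒ p = 1/4, and the value is (4)·(1/4) + 5 = 6.
For the keeper: with q = P(Left), equating Low's and High's payoffs gives 12q − 3 = −4q + 9 ⇒ q = 3/4.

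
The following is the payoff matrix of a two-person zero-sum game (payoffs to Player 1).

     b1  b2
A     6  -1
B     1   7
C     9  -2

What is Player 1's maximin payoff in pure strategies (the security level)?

1

Row minima: A → -1, B → 1, C → -2.
The best of these is 1.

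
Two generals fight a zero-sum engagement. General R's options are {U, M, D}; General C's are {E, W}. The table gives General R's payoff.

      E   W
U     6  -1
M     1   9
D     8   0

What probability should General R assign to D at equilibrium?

1/2

Row minima: U → -1, M → 1, D → 0; maximin = 1.
Column maxima: E → 8, W → 9; minimax = 8.
1 ≠ 8, so there is no saddle point; optimal play is mixed.
U is strictly dominated by D, so General R never plays it.
On the remaining 2×2 (M, D vs E, W):
Let General R play M with probability p. Expected payoff against E: 1p + 8(1−p) = −7p + 8; against W: 9p + 0(1−p) = 9p.
Setting these equal: −7p + 8 = 9p ⇒ −16p = -8 ⇒ p = 1/2, and the value is (-7)·(1/2) + 8 = 9/2.
For General C: with q = P(E), equating M's and D's payoffs gives −8q + 9 = 8q ⇒ q = 9/16.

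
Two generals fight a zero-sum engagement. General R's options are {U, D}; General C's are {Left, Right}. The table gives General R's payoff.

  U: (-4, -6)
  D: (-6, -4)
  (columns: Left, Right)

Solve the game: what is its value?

-5

Row minima: U → -6, D → -6; maximin = -6.
Column maxima: Left → -4, Right → -4; minimax = -4.
-6 ≠ -4, so there is no saddle point; optimal play is mixed.
Let General R play U with probability p. Expected payoff against Left: (-4)p + (-6)(1−p) = 2p − 6; against Right: (-6)p + (-4)(1−p) = −2p − 4.
Setting these equal: 2p − 6 = −2p − 4 ⇒ 4p = 2 ⇒ p = 1/2, and the value is (2)·(1/2) − 6 = -5.
For General C: with q = P(Left), equating U's and D's payoffs gives 2q − 6 = −2q − 4 ⇒ q = 1/2.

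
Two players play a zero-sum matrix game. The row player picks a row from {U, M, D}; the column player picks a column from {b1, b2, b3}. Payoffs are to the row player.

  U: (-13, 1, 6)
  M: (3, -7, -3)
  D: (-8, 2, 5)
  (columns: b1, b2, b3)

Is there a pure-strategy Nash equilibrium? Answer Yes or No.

Row minima: U → -13, M → -7, D → -8; maximin = -7.
Column maxima: b1 → 3, b2 → 2, b3 → 6; minimax = 2.
-7 ≠ 2, so no pure-strategy equilibrium exists.

No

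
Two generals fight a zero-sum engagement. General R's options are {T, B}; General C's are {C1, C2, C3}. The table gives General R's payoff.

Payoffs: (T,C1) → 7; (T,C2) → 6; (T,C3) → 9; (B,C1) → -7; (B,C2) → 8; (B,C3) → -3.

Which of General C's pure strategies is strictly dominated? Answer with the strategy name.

C3

C1 holds General R's payoff strictly below C3 in every row: 7 < 9, -7 < -3.
So C3 is strictly dominated for General C.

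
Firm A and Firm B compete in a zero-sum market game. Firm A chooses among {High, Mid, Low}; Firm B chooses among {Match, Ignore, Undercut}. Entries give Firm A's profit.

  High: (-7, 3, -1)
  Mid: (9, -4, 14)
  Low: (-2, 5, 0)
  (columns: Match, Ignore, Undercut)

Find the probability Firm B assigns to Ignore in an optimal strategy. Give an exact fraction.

11/20

Row minima: High → -7, Mid → -4, Low → -2; maximin = -2.
Column maxima: Match → 9, Ignore → 5, Undercut → 14; minimax = 5.
-2 ≠ 5, so there is no saddle point; optimal play is mixed.
High is strictly dominated by Low, so Firm A never plays it.
Undercut is strictly dominated by Match (it gives Firm A strictly more in every row), so Firm B never plays it.
On the remaining 2×2 (Mid, Low vs Match, Ignore):
Let Firm A play Mid with probability p. Expected payoff against Match: 9p + (-2)(1−p) = 11p − 2; against Ignore: (-4)p + 5(1−p) = −9p + 5.
Setting these equal: 11p − 2 = −9p + 5 ⇒ 20p = 7 ⇒ p = 7/20, and the value is (11)·(7/20) − 2 = 37/20.
For Firm B: with q = P(Match), equating Mid's and Low's payoffs gives 13q − 4 = −7q + 5 ⇒ q = 9/20.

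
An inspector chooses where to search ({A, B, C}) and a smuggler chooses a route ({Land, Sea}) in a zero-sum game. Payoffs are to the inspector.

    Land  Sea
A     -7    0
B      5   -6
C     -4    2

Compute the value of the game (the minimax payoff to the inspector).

Row minima: A → -7, B → -6, C → -4; maximin = -4.
Column maxima: Land → 5, Sea → 2; minimax = 2.
-4 ≠ 2, so there is no saddle point; optimal play is mixed.
A is strictly dominated by C, so the inspector never plays it.
On the remaining 2×2 (B, C vs Land, Sea):
Let the inspector play B with probability p. Expected payoff against Land: 5p + (-4)(1−p) = 9p − 4; against Sea: (-6)p + 2(1−p) = −8p + 2.
Setting these equal: 9p − 4 = −8p + 2 ⇒ 17p = 6 ⇒ p = 6/17, and the value is (9)·(6/17) − 4 = -14/17.
For the smuggler: with q = P(Land), equating B's and C's payoffs gives 11q − 6 = −6q + 2 ⇒ q = 8/17.

-14/17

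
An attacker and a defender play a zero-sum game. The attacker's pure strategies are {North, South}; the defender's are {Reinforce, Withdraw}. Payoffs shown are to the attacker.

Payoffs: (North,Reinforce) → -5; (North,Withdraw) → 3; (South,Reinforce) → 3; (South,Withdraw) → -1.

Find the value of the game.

Row minima: North → -5, South → -1; maximin = -1.
Column maxima: Reinforce → 3, Withdraw → 3; minimax = 3.
-1 ≠ 3, so there is no saddle point; optimal play is mixed.
Let the attacker play North with probability p. Expected payoff against Reinforce: (-5)p + 3(1−p) = −8p + 3; against Withdraw: 3p + (-1)(1−p) = 4p − 1.
Setting these equal: −8p + 3 = 4p − 1 ⇒ −12p = -4 ⇒ p = 1/3, and the value is (-8)·(1/3) + 3 = 1/3.
For the defender: with q = P(Reinforce), equating North's and South's payoffs gives −8q + 3 = 4q − 1 ⇒ q = 1/3.

1/3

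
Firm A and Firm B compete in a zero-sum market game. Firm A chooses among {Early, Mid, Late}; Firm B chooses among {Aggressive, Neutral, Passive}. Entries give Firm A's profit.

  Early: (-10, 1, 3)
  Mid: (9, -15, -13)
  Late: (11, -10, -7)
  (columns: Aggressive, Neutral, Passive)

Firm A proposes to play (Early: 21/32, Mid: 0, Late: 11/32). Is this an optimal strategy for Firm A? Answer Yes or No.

Yes

Against Aggressive this mix gives (21/32)·(-10) + (11/32)·11 = -89/32.
Against Neutral this mix gives (21/32)·1 + (11/32)·(-10) = -89/32.
Against Passive this mix gives (21/32)·3 + (11/32)·(-7) = -7/16.
All of Firm B's active replies (Aggressive, Neutral) yield -89/32, and no column does worse for Firm A. The mix makes Firm B indifferent and guarantees -89/32, so it is optimal.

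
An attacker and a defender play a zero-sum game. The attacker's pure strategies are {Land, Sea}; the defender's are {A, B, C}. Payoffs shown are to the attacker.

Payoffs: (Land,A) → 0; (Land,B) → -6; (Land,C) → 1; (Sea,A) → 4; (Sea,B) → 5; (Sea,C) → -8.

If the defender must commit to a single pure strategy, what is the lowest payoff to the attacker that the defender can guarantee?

1

Column maxima: A → 4, B → 5, C → 1.
The smallest of these is 1.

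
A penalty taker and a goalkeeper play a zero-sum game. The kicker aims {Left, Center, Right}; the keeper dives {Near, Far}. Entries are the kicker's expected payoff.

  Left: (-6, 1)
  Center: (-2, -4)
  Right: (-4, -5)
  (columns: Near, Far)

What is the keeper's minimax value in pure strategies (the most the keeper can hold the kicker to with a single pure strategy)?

Column maxima: Near → -2, Far → 1.
The smallest of these is -2.

-2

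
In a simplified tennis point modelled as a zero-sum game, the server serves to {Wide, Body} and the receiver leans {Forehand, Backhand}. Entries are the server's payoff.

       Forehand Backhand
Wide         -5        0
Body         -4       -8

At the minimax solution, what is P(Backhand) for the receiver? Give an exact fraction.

Row minima: Wide → -5, Body → -8; maximin = -5.
Column maxima: Forehand → -4, Backhand → 0; minimax = -4.
-5 ≠ -4, so there is no saddle point; optimal play is mixed.
Let the server play Wide with probability p. Expected payoff against Forehand: (-5)p + (-4)(1−p) = −p − 4; against Backhand: 0p + (-8)(1−p) = 8p − 8.
Setting these equal: −p − 4 = 8p − 8 ⇒ −9p = -4 ⇒ p = 4/9, and the value is (-1)·(4/9) − 4 = -40/9.
For the receiver: with q = P(Forehand), equating Wide's and Body's payoffs gives −5q = 4q − 8 ⇒ q = 8/9.

1/9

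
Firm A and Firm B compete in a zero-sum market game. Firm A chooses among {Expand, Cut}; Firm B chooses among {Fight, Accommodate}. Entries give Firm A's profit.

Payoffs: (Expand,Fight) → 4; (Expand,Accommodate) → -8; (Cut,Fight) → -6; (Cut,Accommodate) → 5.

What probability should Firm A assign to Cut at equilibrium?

Row minima: Expand → -8, Cut → -6; maximin = -6.
Column maxima: Fight → 4, Accommodate → 5; minimax = 4.
-6 ≠ 4, so there is no saddle point; optimal play is mixed.
Let Firm A play Expand with probability p. Expected payoff against Fight: 4p + (-6)(1−p) = 10p − 6; against Accommodate: (-8)p + 5(1−p) = −13p + 5.
Setting these equal: 10p − 6 = −13p + 5 ⇒ 23p = 11 ⇒ p = 11/23, and the value is (10)·(11/23) − 6 = -28/23.
For Firm B: with q = P(Fight), equating Expand's and Cut's payoffs gives 12q − 8 = −11q + 5 ⇒ q = 13/23.

12/23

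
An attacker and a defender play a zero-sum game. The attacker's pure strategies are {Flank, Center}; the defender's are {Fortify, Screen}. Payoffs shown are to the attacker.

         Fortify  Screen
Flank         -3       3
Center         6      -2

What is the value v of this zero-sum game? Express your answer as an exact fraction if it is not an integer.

Row minima: Flank → -3, Center → -2; maximin = -2.
Column maxima: Fortify → 6, Screen → 3; minimax = 3.
-2 ≠ 3, so there is no saddle point; optimal play is mixed.
Let the attacker play Flank with probability p. Expected payoff against Fortify: (-3)p + 6(1−p) = −9p + 6; against Screen: 3p + (-2)(1−p) = 5p − 2.
Setting these equal: −9p + 6 = 5p − 2 ⇒ −14p = -8 ⇒ p = 4/7, and the value is (-9)·(4/7) + 6 = 6/7.
For the defender: with q = P(Fortify), equating Flank's and Center's payoffs gives −6q + 3 = 8q − 2 ⇒ q = 5/14.

6/7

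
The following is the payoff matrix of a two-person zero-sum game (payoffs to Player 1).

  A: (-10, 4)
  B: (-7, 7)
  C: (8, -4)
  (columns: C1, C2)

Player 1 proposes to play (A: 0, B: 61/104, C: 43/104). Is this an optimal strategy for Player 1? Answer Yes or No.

No

Against C1 this mix gives (61/104)·(-7) + (43/104)·8 = -83/104.
Against C2 this mix gives (61/104)·7 + (43/104)·(-4) = 255/104.
Player 2 will play C1, holding Player 1 to -83/104. Shifting weight toward the row that does better against C1 would raise this floor (the equalizing mix achieves 14/13 against both C1 and C2), so the proposed strategy is not optimal.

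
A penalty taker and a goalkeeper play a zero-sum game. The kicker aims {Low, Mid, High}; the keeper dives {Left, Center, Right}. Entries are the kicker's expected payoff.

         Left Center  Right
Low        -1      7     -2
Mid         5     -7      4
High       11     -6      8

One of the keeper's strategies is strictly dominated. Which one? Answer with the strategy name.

Right holds the kicker's payoff strictly below Left in every row: -2 < -1, 4 < 5, 8 < 11.
So Left is strictly dominated for the keeper.

Left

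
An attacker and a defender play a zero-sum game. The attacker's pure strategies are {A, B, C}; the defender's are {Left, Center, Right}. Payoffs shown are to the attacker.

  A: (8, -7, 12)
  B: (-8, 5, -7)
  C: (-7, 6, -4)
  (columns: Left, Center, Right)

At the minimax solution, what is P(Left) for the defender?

13/28

Row minima: A → -7, B → -8, C → -7; maximin = -7.
Column maxima: Left → 8, Center → 6, Right → 12; minimax = 6.
-7 ≠ 6, so there is no saddle point; optimal play is mixed.
B is strictly dominated by C, so the attacker never plays it.
Right is strictly dominated by Left (it gives the attacker strictly more in every row), so the defender never plays it.
On the remaining 2×2 (A, C vs Left, Center):
Let the attacker play A with probability p. Expected payoff against Left: 8p + (-7)(1−p) = 15p − 7; against Center: (-7)p + 6(1−p) = −13p + 6.
Setting these equal: 15p − 7 = −13p + 6 ⇒ 28p = 13 ⇒ p = 13/28, and the value is (15)·(13/28) − 7 = -1/28.
For the defender: with q = P(Left), equating A's and C's payoffs gives 15q − 7 = −13q + 6 ⇒ q = 13/28.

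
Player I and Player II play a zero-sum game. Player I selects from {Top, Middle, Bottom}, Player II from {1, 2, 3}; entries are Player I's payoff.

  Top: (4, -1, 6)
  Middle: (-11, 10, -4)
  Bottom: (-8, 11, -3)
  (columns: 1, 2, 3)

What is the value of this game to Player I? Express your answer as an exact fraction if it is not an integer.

3/2

Row minima: Top → -1, Middle → -11, Bottom → -8; maximin = -1.
Column maxima: 1 → 4, 2 → 11, 3 → 6; minimax = 4.
-1 ≠ 4, so there is no saddle point; optimal play is mixed.
Middle is strictly dominated by Bottom, so Player I never plays it.
3 is strictly dominated by 1 (it gives Player I strictly more in every row), so Player II never plays it.
On the remaining 2×2 (Top, Bottom vs 1, 2):
Let Player I play Top with probability p. Expected payoff against 1: 4p + (-8)(1−p) = 12p − 8; against 2: (-1)p + 11(1−p) = −12p + 11.
Setting these equal: 12p − 8 = −12p + 11 ⇒ 24p = 19 ⇒ p = 19/24, and the value is (12)·(19/24) − 8 = 3/2.
For Player II: with q = P(1), equating Top's and Bottom's payoffs gives 5q − 1 = −19q + 11 ⇒ q = 1/2.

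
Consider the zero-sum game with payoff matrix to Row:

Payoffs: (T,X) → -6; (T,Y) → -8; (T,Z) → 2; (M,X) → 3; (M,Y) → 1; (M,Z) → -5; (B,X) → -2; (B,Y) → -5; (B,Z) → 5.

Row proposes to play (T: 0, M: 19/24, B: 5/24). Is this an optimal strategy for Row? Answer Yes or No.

No

Against X this mix gives (19/24)·3 + (5/24)·(-2) = 47/24.
Against Y this mix gives (19/24)·1 + (5/24)·(-5) = -1/4.
Against Z this mix gives (19/24)·(-5) + (5/24)·5 = -35/12.
Column will play Z, holding Row to -35/12. Shifting weight toward the row that does better against Z would raise this floor (the equalizing mix achieves -5/4 against both Z and Y), so the proposed strategy is not optimal.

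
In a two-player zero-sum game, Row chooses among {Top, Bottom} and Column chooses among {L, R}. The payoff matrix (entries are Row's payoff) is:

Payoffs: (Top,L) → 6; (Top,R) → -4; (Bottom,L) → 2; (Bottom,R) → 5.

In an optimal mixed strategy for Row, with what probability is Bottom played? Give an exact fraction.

Row minima: Top → -4, Bottom → 2; maximin = 2.
Column maxima: L → 6, R → 5; minimax = 5.
2 ≠ 5, so there is no saddle point; optimal play is mixed.
Let Row play Top with probability p. Expected payoff against L: 6p + 2(1−p) = 4p + 2; against R: (-4)p + 5(1−p) = −9p + 5.
Setting these equal: 4p + 2 = −9p + 5 ⇒ 13p = 3 ⇒ p = 3/13, and the value is (4)·(3/13) + 2 = 38/13.
For Column: with q = P(L), equating Top's and Bottom's payoffs gives 10q − 4 = −3q + 5 ⇒ q = 9/13.

10/13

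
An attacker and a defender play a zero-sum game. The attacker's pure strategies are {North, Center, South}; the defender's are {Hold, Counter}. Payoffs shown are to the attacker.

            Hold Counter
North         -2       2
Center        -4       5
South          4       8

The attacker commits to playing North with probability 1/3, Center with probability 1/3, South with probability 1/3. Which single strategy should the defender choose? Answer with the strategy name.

If the defender plays Hold, the attacker's expected payoff is (1/3)·(-2) + (1/3)·(-4) + (1/3)·4 = -2/3.
If the defender plays Counter, the attacker's expected payoff is (1/3)·2 + (1/3)·5 + (1/3)·8 = 5.
The defender minimizes the attacker's payoff; the smallest is -2/3, so the best response is Hold.

Hold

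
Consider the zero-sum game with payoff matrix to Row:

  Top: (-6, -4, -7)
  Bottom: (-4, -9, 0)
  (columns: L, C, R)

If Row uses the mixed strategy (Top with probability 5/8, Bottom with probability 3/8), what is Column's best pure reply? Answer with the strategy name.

If Column plays L, Row's expected payoff is (5/8)·(-6) + (3/8)·(-4) = -21/4.
If Column plays C, Row's expected payoff is (5/8)·(-4) + (3/8)·(-9) = -47/8.
If Column plays R, Row's expected payoff is (5/8)·(-7) + (3/8)·0 = -35/8.
Column minimizes Row's payoff; the smallest is -47/8, so the best response is C.

C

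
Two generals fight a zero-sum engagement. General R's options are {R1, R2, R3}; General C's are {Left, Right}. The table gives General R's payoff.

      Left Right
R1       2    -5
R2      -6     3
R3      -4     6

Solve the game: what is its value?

-8/17

Row minima: R1 → -5, R2 → -6, R3 → -4; maximin = -4.
Column maxima: Left → 2, Right → 6; minimax = 2.
-4 ≠ 2, so there is no saddle point; optimal play is mixed.
R2 is strictly dominated by R3, so General R never plays it.
On the remaining 2×2 (R1, R3 vs Left, Right):
Let General R play R1 with probability p. Expected payoff against Left: 2p + (-4)(1−p) = 6p − 4; against Right: (-5)p + 6(1−p) = −11p + 6.
Setting these equal: 6p − 4 = −11p + 6 ⇒ 17p = 10 ⇒ p = 10/17, and the value is (6)·(10/17) − 4 = -8/17.
For General C: with q = P(Left), equating R1's and R3's payoffs gives 7q − 5 = −10q + 6 ⇒ q = 11/17.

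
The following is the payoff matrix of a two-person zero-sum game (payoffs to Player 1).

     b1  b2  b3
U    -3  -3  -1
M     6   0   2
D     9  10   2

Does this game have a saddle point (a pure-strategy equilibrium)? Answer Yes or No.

Yes

Row minima: U → -3, M → 0, D → 2; maximin = 2.
Column maxima: b1 → 9, b2 → 10, b3 → 2; minimax = 2.
maximin = minimax = 2, so a saddle point exists.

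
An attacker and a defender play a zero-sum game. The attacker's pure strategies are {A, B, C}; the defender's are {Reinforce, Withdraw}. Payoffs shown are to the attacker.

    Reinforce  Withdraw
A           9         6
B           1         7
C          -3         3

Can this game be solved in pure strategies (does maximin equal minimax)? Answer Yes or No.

Row minima: A → 6, B → 1, C → -3; maximin = 6.
Column maxima: Reinforce → 9, Withdraw → 7; minimax = 7.
6 ≠ 7, so no pure-strategy equilibrium exists.

No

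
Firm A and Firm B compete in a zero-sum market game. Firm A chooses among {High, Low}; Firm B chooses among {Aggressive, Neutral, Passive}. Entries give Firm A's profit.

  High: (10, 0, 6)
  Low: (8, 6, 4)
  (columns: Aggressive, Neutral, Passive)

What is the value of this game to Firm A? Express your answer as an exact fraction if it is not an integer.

9/2

Row minima: High → 0, Low → 4; maximin = 4.
Column maxima: Aggressive → 10, Neutral → 6, Passive → 6; minimax = 6.
4 ≠ 6, so there is no saddle point; optimal play is mixed.
Aggressive is strictly dominated by Neutral (it gives Firm A strictly more in every row), so Firm B never plays it.
On the remaining 2×2 (High, Low vs Neutral, Passive):
Let Firm A play High with probability p. Expected payoff against Neutral: 0p + 6(1−p) = −6p + 6; against Passive: 6p + 4(1−p) = 2p + 4.
Setting these equal: −6p + 6 = 2p + 4 ⇒ −8p = -2 ⇒ p = 1/4, and the value is (-6)·(1/4) + 6 = 9/2.
For Firm B: with q = P(Neutral), equating High's and Low's payoffs gives −6q + 6 = 2q + 4 ⇒ q = 1/4.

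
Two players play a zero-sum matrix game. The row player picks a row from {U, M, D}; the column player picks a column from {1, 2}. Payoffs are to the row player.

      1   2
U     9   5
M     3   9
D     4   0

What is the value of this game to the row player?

Row minima: U → 5, M → 3, D → 0; maximin = 5.
Column maxima: 1 → 9, 2 → 9; minimax = 9.
5 ≠ 9, so there is no saddle point; optimal play is mixed.
D is strictly dominated by U, so the row player never plays it.
On the remaining 2×2 (U, M vs 1, 2):
Let the row player play U with probability p. Expected payoff against 1: 9p + 3(1−p) = 6p + 3; against 2: 5p + 9(1−p) = −4p + 9.
Setting these equal: 6p + 3 = −4p + 9 ⇒ 10p = 6 ⇒ p = 3/5, and the value is (6)·(3/5) + 3 = 33/5.
For the column player: with q = P(1), equating U's and M's payoffs gives 4q + 5 = −6q + 9 ⇒ q = 2/5.

33/5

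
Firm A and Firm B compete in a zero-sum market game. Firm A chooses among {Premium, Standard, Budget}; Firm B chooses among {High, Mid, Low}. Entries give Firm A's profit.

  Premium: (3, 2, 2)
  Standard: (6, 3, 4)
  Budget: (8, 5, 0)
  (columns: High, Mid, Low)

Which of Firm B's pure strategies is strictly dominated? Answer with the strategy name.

High

Mid holds Firm A's payoff strictly below High in every row: 2 < 3, 3 < 6, 5 < 8.
So High is strictly dominated for Firm B.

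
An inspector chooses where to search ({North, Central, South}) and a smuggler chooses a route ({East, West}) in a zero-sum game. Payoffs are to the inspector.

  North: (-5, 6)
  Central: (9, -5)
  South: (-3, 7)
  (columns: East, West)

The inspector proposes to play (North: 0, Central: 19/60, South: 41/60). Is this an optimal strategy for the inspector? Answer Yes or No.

Against East this mix gives (19/60)·9 + (41/60)·(-3) = 4/5.
Against West this mix gives (19/60)·(-5) + (41/60)·7 = 16/5.
The smuggler will play East, holding the inspector to 4/5. Shifting weight toward the row that does better against East would raise this floor (the equalizing mix achieves 2 against both East and West), so the proposed strategy is not optimal.

No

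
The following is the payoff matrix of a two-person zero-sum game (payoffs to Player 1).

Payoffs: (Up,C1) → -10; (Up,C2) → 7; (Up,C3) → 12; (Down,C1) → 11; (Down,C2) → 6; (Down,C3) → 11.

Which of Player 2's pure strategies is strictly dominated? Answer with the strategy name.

C3

C2 holds Player 1's payoff strictly below C3 in every row: 7 < 12, 6 < 11.
So C3 is strictly dominated for Player 2.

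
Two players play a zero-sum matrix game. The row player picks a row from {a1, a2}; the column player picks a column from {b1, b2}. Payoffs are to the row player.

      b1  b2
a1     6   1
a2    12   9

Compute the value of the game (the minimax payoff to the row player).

Row minima: a1 → 1, a2 → 9; maximin = 9.
Column maxima: b1 → 12, b2 → 9; minimax = 9.
Since maximin = minimax = 9, there is a saddle point and the value is 9.

9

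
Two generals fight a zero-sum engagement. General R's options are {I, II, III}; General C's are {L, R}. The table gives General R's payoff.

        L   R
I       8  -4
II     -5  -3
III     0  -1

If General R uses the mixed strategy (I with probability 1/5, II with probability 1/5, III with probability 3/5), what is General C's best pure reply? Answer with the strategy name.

If General C plays L, General R's expected payoff is (1/5)·8 + (1/5)·(-5) + (3/5)·0 = 3/5.
If General C plays R, General R's expected payoff is (1/5)·(-4) + (1/5)·(-3) + (3/5)·(-1) = -2.
General C minimizes General R's payoff; the smallest is -2, so the best response is R.

R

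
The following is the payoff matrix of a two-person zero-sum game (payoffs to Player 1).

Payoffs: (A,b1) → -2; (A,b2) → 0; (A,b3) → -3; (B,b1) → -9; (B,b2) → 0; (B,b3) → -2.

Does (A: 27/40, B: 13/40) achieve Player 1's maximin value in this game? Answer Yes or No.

Against b1 this mix gives (27/40)·(-2) + (13/40)·(-9) = -171/40.
Against b2 this mix gives (27/40)·0 + (13/40)·0 = 0.
Against b3 this mix gives (27/40)·(-3) + (13/40)·(-2) = -107/40.
Player 2 will play b1, holding Player 1 to -171/40. Shifting weight toward the row that does better against b1 would raise this floor (the equalizing mix achieves -23/8 against both b1 and b3), so the proposed strategy is not optimal.

No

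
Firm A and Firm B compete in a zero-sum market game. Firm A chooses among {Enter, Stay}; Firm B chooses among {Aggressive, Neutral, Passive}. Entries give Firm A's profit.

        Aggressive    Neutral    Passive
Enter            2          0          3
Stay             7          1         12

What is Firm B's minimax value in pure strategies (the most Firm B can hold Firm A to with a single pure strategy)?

Column maxima: Aggressive → 7, Neutral → 1, Passive → 12.
The smallest of these is 1.

1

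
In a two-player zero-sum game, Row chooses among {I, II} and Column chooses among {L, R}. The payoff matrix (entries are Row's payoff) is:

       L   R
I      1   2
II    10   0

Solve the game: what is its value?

Row minima: I → 1, II → 0; maximin = 1.
Column maxima: L → 10, R → 2; minimax = 2.
1 ≠ 2, so there is no saddle point; optimal play is mixed.
Let Row play I with probability p. Expected payoff against L: 1p + 10(1−p) = −9p + 10; against R: 2p + 0(1−p) = 2p.
Setting these equal: −9p + 10 = 2p ⇒ −11p = -10 ⇒ p = 10/11, and the value is (-9)·(10/11) + 10 = 20/11.
For Column: with q = P(L), equating I's and II's payoffs gives −q + 2 = 10q ⇒ q = 2/11.

20/11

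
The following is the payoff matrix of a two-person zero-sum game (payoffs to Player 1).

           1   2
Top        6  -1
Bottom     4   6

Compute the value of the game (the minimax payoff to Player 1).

40/9

Row minima: Top → -1, Bottom → 4; maximin = 4.
Column maxima: 1 → 6, 2 → 6; minimax = 6.
4 ≠ 6, so there is no saddle point; optimal play is mixed.
Let Player 1 play Top with probability p. Expected payoff against 1: 6p + 4(1−p) = 2p + 4; against 2: (-1)p + 6(1−p) = −7p + 6.
Setting these equal: 2p + 4 = −7p + 6 ⇒ 9p = 2 ⇒ p = 2/9, and the value is (2)·(2/9) + 4 = 40/9.
For Player 2: with q = P(1), equating Top's and Bottom's payoffs gives 7q − 1 = −2q + 6 ⇒ q = 7/9.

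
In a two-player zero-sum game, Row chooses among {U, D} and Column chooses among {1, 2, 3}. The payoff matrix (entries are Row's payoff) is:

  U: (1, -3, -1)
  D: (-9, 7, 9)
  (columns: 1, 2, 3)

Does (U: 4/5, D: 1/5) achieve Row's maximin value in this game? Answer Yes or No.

Yes

Against 1 this mix gives (4/5)·1 + (1/5)·(-9) = -1.
Against 2 this mix gives (4/5)·(-3) + (1/5)·7 = -1.
Against 3 this mix gives (4/5)·(-1) + (1/5)·9 = 1.
All of Column's active replies (1, 2) yield -1, and no column does worse for Row. The mix makes Column indifferent and guarantees -1, so it is optimal.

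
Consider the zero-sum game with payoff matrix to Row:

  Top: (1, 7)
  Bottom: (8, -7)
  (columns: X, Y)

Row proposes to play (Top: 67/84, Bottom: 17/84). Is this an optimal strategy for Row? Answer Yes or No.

No

Against X this mix gives (67/84)·1 + (17/84)·8 = 29/12.
Against Y this mix gives (67/84)·7 + (17/84)·(-7) = 25/6.
Column will play X, holding Row to 29/12. Shifting weight toward the row that does better against X would raise this floor (the equalizing mix achieves 3 against both X and Y), so the proposed strategy is not optimal.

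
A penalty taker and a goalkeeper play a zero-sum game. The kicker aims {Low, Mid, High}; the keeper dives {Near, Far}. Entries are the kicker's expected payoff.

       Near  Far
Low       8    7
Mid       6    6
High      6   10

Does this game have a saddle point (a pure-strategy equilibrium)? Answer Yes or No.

Row minima: Low → 7, Mid → 6, High → 6; maximin = 7.
Column maxima: Near → 8, Far → 10; minimax = 8.
7 ≠ 8, so no pure-strategy equilibrium exists.

No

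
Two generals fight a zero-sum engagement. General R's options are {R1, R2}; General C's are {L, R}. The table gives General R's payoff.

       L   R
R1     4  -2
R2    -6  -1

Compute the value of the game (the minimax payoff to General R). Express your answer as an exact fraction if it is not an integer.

Row minima: R1 → -2, R2 → -6; maximin = -2.
Column maxima: L → 4, R → -1; minimax = -1.
-2 ≠ -1, so there is no saddle point; optimal play is mixed.
Let General R play R1 with probability p. Expected payoff against L: 4p + (-6)(1−p) = 10p − 6; against R: (-2)p + (-1)(1−p) = −p − 1.
Setting these equal: 10p − 6 = −p − 1 ⇒ 11p = 5 ⇒ p = 5/11, and the value is (10)·(5/11) − 6 = -16/11.
For General C: with q = P(L), equating R1's and R2's payoffs gives 6q − 2 = −5q − 1 ⇒ q = 1/11.

-16/11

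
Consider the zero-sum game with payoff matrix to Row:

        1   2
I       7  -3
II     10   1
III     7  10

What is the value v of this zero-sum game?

31/4

Row minima: I → -3, II → 1, III → 7; maximin = 7.
Column maxima: 1 → 10, 2 → 10; minimax = 10.
7 ≠ 10, so there is no saddle point; optimal play is mixed.
I is strictly dominated by II, so Row never plays it.
On the remaining 2×2 (II, III vs 1, 2):
Let Row play II with probability p. Expected payoff against 1: 10p + 7(1−p) = 3p + 7; against 2: 1p + 10(1−p) = −9p + 10.
Setting these equal: 3p + 7 = −9p + 10 ⇒ 12p = 3 ⇒ p = 1/4, and the value is (3)·(1/4) + 7 = 31/4.
For Column: with q = P(1), equating II's and III's payoffs gives 9q + 1 = −3q + 10 ⇒ q = 3/4.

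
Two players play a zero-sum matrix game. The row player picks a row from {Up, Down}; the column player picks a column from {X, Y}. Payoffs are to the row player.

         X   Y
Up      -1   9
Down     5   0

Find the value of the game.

Row minima: Up → -1, Down → 0; maximin = 0.
Column maxima: X → 5, Y → 9; minimax = 5.
0 ≠ 5, so there is no saddle point; optimal play is mixed.
Let the row player play Up with probability p. Expected payoff against X: (-1)p + 5(1−p) = −6p + 5; against Y: 9p + 0(1−p) = 9p.
Setting these equal: −6p + 5 = 9p ⇒ −15p = -5 ⇒ p = 1/3, and the value is (-6)·(1/3) + 5 = 3.
For the column player: with q = P(X), equating Up's and Down's payoffs gives −10q + 9 = 5q ⇒ q = 3/5.

3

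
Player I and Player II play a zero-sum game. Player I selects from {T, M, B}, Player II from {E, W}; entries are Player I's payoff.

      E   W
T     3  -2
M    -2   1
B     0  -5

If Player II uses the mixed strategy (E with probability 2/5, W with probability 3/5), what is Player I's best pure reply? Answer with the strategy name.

T

Expected payoff of T: (2/5)·3 + (3/5)·(-2) = 0.
Expected payoff of M: (2/5)·(-2) + (3/5)·1 = -1/5.
Expected payoff of B: (2/5)·0 + (3/5)·(-5) = -3.
The largest is 0, so Player I's best response is T.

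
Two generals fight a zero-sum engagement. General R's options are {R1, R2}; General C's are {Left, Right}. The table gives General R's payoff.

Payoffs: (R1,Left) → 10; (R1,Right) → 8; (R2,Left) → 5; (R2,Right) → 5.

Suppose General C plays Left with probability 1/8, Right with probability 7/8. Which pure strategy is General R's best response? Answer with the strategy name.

Expected payoff of R1: (1/8)·10 + (7/8)·8 = 33/4.
Expected payoff of R2: (1/8)·5 + (7/8)·5 = 5.
The largest is 33/4, so General R's best response is R1.

R1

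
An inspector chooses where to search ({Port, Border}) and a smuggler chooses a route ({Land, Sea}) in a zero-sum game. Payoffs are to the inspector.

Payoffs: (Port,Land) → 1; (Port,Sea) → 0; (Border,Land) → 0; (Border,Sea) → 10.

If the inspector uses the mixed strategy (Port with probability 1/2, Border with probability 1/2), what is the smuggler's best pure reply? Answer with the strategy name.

Land

If the smuggler plays Land, the inspector's expected payoff is (1/2)·1 + (1/2)·0 = 1/2.
If the smuggler plays Sea, the inspector's expected payoff is (1/2)·0 + (1/2)·10 = 5.
The smuggler minimizes the inspector's payoff; the smallest is 1/2, so the best response is Land.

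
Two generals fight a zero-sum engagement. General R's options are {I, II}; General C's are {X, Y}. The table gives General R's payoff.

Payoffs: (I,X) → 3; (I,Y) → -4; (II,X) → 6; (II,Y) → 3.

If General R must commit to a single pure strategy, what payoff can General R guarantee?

Row minima: I → -4, II → 3.
The best of these is 3.

3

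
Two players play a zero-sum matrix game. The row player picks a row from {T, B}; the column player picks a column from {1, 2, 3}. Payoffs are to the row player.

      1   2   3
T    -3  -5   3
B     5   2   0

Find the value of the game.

3/5

Row minima: T → -5, B → 0; maximin = 0.
Column maxima: 1 → 5, 2 → 2, 3 → 3; minimax = 2.
0 ≠ 2, so there is no saddle point; optimal play is mixed.
1 is strictly dominated by 2 (it gives the row player strictly more in every row), so the column player never plays it.
On the remaining 2×2 (T, B vs 2, 3):
Let the row player play T with probability p. Expected payoff against 2: (-5)p + 2(1−p) = −7p + 2; against 3: 3p + 0(1−p) = 3p.
Setting these equal: −7p + 2 = 3p ⇒ −10p = -2 ⇒ p = 1/5, and the value is (-7)·(1/5) + 2 = 3/5.
For the column player: with q = P(2), equating T's and B's payoffs gives −8q + 3 = 2q ⇒ q = 3/10.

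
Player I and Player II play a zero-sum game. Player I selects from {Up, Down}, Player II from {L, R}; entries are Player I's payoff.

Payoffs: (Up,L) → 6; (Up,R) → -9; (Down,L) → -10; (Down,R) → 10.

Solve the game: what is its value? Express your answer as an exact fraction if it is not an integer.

Row minima: Up → -9, Down → -10; maximin = -9.
Column maxima: L → 6, R → 10; minimax = 6.
-9 ≠ 6, so there is no saddle point; optimal play is mixed.
Let Player I play Up with probability p. Expected payoff against L: 6p + (-10)(1−p) = 16p − 10; against R: (-9)p + 10(1−p) = −19p + 10.
Setting these equal: 16p − 10 = −19p + 10 ⇒ 35p = 20 ⇒ p = 4/7, and the value is (16)·(4/7) − 10 = -6/7.
For Player II: with q = P(L), equating Up's and Down's payoffs gives 15q − 9 = −20q + 10 ⇒ q = 19/35.

-6/7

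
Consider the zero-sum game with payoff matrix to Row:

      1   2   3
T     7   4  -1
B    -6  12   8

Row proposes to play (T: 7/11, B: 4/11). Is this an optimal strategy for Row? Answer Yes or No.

Against 1 this mix gives (7/11)·7 + (4/11)·(-6) = 25/11.
Against 2 this mix gives (7/11)·4 + (4/11)·12 = 76/11.
Against 3 this mix gives (7/11)·(-1) + (4/11)·8 = 25/11.
All of Column's active replies (1, 3) yield 25/11, and no column does worse for Row. The mix makes Column indifferent and guarantees 25/11, so it is optimal.

Yes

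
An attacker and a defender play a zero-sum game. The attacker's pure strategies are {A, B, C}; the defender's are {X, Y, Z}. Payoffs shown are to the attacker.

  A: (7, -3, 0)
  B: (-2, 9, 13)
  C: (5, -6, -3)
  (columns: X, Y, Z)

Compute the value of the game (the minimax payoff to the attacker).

19/7

Row minima: A → -3, B → -2, C → -6; maximin = -2.
Column maxima: X → 7, Y → 9, Z → 13; minimax = 7.
-2 ≠ 7, so there is no saddle point; optimal play is mixed.
C is strictly dominated by A, so the attacker never plays it.
Z is strictly dominated by Y (it gives the attacker strictly more in every row), so the defender never plays it.
On the remaining 2×2 (A, B vs X, Y):
Let the attacker play A with probability p. Expected payoff against X: 7p + (-2)(1−p) = 9p − 2; against Y: (-3)p + 9(1−p) = −12p + 9.
Setting these equal: 9p − 2 = −12p + 9 ⇒ 21p = 11 ⇒ p = 11/21, and the value is (9)·(11/21) − 2 = 19/7.
For the defender: with q = P(X), equating A's and B's payoffs gives 10q − 3 = −11q + 9 ⇒ q = 4/7.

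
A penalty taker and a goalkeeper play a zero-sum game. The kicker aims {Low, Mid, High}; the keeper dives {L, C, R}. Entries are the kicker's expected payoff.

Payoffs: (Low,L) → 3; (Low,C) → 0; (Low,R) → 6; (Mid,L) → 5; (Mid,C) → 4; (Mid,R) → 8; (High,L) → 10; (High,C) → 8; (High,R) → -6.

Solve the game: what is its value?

44/9

Row minima: Low → 0, Mid → 4, High → -6; maximin = 4.
Column maxima: L → 10, C → 8, R → 8; minimax = 8.
4 ≠ 8, so there is no saddle point; optimal play is mixed.
Low is strictly dominated by Mid, so the kicker never plays it.
L is strictly dominated by C (it gives the kicker strictly more in every row), so the keeper never plays it.
On the remaining 2×2 (Mid, High vs C, R):
Let the kicker play Mid with probability p. Expected payoff against C: 4p + 8(1−p) = −4p + 8; against R: 8p + (-6)(1−p) = 14p − 6.
Setting these equal: −4p + 8 = 14p − 6 ⇒ −18p = -14 ⇒ p = 7/9, and the value is (-4)·(7/9) + 8 = 44/9.
For the keeper: with q = P(C), equating Mid's and High's payoffs gives −4q + 8 = 14q − 6 ⇒ q = 7/9.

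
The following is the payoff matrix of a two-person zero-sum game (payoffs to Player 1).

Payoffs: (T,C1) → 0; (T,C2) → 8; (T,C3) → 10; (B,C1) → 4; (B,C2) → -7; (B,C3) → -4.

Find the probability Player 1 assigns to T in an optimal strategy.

11/19

Row minima: T → 0, B → -7; maximin = 0.
Column maxima: C1 → 4, C2 → 8, C3 → 10; minimax = 4.
0 ≠ 4, so there is no saddle point; optimal play is mixed.
C3 is strictly dominated by C2 (it gives Player 1 strictly more in every row), so Player 2 never plays it.
On the remaining 2×2 (T, B vs C1, C2):
Let Player 1 play T with probability p. Expected payoff against C1: 0p + 4(1−p) = −4p + 4; against C2: 8p + (-7)(1−p) = 15p − 7.
Setting these equal: −4p + 4 = 15p − 7 ⇒ −19p = -11 ⇒ p = 11/19, and the value is (-4)·(11/19) + 4 = 32/19.
For Player 2: with q = P(C1), equating T's and B's payoffs gives −8q + 8 = 11q − 7 ⇒ q = 15/19.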